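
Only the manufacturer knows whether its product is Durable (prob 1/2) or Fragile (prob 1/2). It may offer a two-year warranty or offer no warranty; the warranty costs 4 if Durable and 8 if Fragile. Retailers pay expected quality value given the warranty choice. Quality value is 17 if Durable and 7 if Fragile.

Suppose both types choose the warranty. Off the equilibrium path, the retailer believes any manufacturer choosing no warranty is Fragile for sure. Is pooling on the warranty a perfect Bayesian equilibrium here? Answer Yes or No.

No

On path, the retailer holds the prior and pays 1/2·17 + 1/2·7 = 12. Off path (no warranty), believing Fragile, it pays 7.
Durable: the warranty nets 12 − 4 = 8; no warranty nets 7. Durable stays.
Fragile: the warranty nets 12 − 8 = 4; no warranty nets 7. Fragile would deviate.
A type deviates, so pooling fails.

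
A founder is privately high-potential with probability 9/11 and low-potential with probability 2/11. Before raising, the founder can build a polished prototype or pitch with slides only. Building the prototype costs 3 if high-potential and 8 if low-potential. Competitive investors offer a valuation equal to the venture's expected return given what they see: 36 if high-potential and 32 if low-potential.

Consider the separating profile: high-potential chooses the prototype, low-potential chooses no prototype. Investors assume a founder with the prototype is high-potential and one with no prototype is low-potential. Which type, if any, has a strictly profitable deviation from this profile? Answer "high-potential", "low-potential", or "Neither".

Neither

The prototype pays 36; no prototype pays 32.
high-potential: assigned the prototype, nets 36 − 3 = 33; deviating to no prototype nets 32.
low-potential: assigned no prototype, nets 32; deviating to the prototype nets 36 − 8 = 28.
Both types strictly prefer their assigned action; no profitable deviation.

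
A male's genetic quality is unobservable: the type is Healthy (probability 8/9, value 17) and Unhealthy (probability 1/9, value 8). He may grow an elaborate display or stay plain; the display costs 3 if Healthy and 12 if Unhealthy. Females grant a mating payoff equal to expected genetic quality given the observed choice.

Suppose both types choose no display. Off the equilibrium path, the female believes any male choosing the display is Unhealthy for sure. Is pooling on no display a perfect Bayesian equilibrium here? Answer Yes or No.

On path, the female holds the prior and pays 8/9·17 + 1/9·8 = 16. Off path (the display), believing Unhealthy, it pays 8.
Healthy: no display nets 16; the display nets 8 − 3 = 5. Healthy stays.
Unhealthy: no display nets 16; the display nets 8 − 12 = -4. Unhealthy stays.
No type deviates, so pooling is sustained.

Yes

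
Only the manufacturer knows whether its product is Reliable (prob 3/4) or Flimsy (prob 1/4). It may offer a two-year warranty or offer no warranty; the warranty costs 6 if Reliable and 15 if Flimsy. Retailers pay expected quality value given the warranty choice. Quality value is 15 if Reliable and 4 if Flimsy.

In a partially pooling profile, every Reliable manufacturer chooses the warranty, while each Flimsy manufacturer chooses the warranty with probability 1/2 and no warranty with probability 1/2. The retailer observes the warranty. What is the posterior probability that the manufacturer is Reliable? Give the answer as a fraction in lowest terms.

6/7

P(the warranty) = (3/4)·1 + (1/4)·(1/2) = 7/8.
By Bayes' rule, P(Reliable | the warranty) = (3/4) / (7/8) = 6/7.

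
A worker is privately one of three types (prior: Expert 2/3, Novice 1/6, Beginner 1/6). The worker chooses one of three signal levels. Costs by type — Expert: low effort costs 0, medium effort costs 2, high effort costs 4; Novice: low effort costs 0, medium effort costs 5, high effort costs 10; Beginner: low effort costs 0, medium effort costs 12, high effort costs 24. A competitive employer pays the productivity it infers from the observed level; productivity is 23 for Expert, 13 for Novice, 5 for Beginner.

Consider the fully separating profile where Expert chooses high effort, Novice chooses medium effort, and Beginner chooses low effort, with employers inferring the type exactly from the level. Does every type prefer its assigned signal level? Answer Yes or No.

No

Separating wages: high effort → 23, medium effort → 13, low effort → 5.
Expert (assigned high effort): low effort: 5 − 0 = 5; medium effort: 13 − 2 = 11; high effort: 23 − 4 = 19. Expert stays.
Novice (assigned medium effort): low effort: 5 − 0 = 5; medium effort: 13 − 5 = 8; high effort: 23 − 10 = 13. Novice prefers high effort.
Beginner (assigned low effort): low effort: 5 − 0 = 5; medium effort: 13 − 12 = 1; high effort: 23 − 24 = -1. Beginner stays.
At least one type deviates; the separating profile fails.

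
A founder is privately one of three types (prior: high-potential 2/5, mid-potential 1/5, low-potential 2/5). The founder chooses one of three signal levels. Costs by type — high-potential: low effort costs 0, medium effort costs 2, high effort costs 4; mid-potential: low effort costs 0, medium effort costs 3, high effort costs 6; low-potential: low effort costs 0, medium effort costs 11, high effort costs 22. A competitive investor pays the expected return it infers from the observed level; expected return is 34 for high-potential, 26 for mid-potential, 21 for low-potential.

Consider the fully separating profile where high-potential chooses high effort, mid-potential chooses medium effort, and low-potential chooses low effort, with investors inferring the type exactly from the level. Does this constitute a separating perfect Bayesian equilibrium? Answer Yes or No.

Separating valuations: high effort → 34, medium effort → 26, low effort → 21.
high-potential (assigned high effort): low effort: 21 − 0 = 21; medium effort: 26 − 2 = 24; high effort: 34 − 4 = 30. high-potential stays.
mid-potential (assigned medium effort): low effort: 21 − 0 = 21; medium effort: 26 − 3 = 23; high effort: 34 − 6 = 28. mid-potential prefers high effort.
low-potential (assigned low effort): low effort: 21 − 0 = 21; medium effort: 26 − 11 = 15; high effort: 34 − 22 = 12. low-potential stays.
At least one type deviates; the separating profile fails.

No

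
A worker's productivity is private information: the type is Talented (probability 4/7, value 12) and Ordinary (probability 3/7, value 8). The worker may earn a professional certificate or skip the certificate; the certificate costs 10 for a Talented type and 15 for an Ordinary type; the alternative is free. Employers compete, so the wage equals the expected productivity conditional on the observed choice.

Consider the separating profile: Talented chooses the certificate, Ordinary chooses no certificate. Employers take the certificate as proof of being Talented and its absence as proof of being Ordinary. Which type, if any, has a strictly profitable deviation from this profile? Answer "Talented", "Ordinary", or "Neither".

Talented

The certificate pays 12; no certificate pays 8.
Talented: assigned the certificate, nets 12 − 10 = 2; deviating to no certificate nets 8.
Ordinary: assigned no certificate, nets 8; deviating to the certificate nets 12 − 15 = -3.
The Talented type gains 6 by deviating.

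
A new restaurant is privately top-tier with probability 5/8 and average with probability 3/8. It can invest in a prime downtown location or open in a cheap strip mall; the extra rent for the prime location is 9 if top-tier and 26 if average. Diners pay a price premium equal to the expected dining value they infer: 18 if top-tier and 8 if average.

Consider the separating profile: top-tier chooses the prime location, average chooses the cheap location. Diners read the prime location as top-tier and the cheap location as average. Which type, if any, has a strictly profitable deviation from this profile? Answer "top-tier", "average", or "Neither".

Neither

The prime location pays 18; the cheap location pays 8.
top-tier: assigned the prime location, nets 18 − 9 = 9; deviating to the cheap location nets 8.
average: assigned the cheap location, nets 8; deviating to the prime location nets 18 − 26 = -8.
Both types strictly prefer their assigned action; no profitable deviation.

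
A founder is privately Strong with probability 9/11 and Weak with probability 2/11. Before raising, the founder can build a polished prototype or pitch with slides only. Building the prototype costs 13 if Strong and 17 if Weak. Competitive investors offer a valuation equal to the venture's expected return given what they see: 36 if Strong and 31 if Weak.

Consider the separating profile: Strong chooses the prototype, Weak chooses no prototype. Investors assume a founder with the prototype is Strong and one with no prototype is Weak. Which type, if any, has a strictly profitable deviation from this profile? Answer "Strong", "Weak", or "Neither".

The prototype pays 36; no prototype pays 31.
Strong: assigned the prototype, nets 36 − 13 = 23; deviating to no prototype nets 31.
Weak: assigned no prototype, nets 31; deviating to the prototype nets 36 − 17 = 19.
The Strong type gains 8 by deviating.

Strong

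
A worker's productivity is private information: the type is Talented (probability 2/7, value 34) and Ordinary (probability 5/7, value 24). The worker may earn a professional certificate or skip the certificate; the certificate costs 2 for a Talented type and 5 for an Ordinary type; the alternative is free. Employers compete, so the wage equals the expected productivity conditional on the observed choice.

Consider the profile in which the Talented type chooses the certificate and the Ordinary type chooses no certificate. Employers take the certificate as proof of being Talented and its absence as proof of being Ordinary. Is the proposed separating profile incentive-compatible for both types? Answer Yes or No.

Under these beliefs, the certificate earns wage 34 and no certificate earns wage 24.
Talented: the certificate nets 34 − 2 = 32; no certificate nets 24. Talented prefers the certificate.
Ordinary: the certificate nets 34 − 5 = 29; no certificate nets 24. Ordinary would deviate to the certificate.
Ordinary has a profitable deviation, so the profile is not an equilibrium.

No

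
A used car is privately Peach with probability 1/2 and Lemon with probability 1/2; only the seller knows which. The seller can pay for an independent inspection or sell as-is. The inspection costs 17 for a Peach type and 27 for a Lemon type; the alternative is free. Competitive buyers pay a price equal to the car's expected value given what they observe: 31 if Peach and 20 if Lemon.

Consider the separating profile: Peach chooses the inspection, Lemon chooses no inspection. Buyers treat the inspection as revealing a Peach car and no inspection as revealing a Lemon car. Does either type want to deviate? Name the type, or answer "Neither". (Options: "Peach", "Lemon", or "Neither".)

The inspection pays 31; no inspection pays 20.
Peach: assigned the inspection, nets 31 − 17 = 14; deviating to no inspection nets 20.
Lemon: assigned no inspection, nets 20; deviating to the inspection nets 31 − 27 = 4.
The Peach type gains 6 by deviating.

Peach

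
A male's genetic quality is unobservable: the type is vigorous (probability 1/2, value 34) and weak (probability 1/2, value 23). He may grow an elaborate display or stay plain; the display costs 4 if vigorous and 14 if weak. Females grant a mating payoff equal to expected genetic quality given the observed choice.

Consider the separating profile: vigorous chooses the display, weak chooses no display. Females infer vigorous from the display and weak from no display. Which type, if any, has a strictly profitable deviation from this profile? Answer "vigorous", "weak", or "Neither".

Neither

The display pays 34; no display pays 23.
vigorous: assigned the display, nets 34 − 4 = 30; deviating to no display nets 23.
weak: assigned no display, nets 23; deviating to the display nets 34 − 14 = 20.
Both types strictly prefer their assigned action; no profitable deviation.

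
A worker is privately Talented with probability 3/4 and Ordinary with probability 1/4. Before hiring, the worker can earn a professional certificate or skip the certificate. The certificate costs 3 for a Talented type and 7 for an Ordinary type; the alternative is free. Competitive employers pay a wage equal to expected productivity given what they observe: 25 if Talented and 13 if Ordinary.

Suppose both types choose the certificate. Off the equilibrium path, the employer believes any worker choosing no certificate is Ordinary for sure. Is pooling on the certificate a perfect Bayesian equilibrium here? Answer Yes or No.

On path, the employer holds the prior and pays 3/4·25 + 1/4·13 = 22. Off path (no certificate), believing Ordinary, it pays 13.
Talented: the certificate nets 22 − 3 = 19; no certificate nets 13. Talented stays.
Ordinary: the certificate nets 22 − 7 = 15; no certificate nets 13. Ordinary stays.
No type deviates, so pooling is sustained.

Yes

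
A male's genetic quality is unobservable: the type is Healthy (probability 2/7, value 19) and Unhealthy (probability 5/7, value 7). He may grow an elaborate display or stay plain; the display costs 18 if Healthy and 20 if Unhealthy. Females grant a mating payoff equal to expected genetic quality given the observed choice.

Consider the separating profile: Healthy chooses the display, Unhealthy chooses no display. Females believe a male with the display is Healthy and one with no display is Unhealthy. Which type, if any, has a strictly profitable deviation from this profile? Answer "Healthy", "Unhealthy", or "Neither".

The display pays 19; no display pays 7.
Healthy: assigned the display, nets 19 − 18 = 1; deviating to no display nets 7.
Unhealthy: assigned no display, nets 7; deviating to the display nets 19 − 20 = -1.
The Healthy type gains 6 by deviating.

Healthy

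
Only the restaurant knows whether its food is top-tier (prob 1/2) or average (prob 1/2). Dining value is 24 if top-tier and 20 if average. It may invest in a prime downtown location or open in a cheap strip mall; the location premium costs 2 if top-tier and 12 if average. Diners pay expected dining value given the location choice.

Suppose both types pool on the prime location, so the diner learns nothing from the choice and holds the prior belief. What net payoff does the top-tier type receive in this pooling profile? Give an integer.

Pooled price premium = 1/2·24 + 1/2·20 = 22.
top-tier pays cost 2 for the prime location, so net payoff = 22 − 2 = 20.

20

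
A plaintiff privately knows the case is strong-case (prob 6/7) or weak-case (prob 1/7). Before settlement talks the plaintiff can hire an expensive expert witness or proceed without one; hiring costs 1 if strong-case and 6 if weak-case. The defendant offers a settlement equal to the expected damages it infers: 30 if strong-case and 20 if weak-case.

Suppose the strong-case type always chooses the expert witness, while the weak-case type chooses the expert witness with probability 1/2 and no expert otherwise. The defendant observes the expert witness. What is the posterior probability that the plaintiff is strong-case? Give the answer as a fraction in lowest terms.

12/13

P(the expert witness) = (6/7)·1 + (1/7)·(1/2) = 13/14.
By Bayes' rule, P(strong-case | the expert witness) = (6/7) / (13/14) = 12/13.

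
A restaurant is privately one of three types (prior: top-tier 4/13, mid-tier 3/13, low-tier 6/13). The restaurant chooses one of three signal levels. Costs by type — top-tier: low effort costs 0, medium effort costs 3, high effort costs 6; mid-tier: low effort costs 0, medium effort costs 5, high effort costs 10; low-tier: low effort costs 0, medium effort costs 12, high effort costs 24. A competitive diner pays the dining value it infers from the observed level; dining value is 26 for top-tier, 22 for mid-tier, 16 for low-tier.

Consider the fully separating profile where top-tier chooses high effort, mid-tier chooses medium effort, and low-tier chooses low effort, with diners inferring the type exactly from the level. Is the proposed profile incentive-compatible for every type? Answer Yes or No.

Separating price premiums: high effort → 26, medium effort → 22, low effort → 16.
top-tier (assigned high effort): low effort: 16 − 0 = 16; medium effort: 22 − 3 = 19; high effort: 26 − 6 = 20. top-tier stays.
mid-tier (assigned medium effort): low effort: 16 − 0 = 16; medium effort: 22 − 5 = 17; high effort: 26 − 10 = 16. mid-tier stays.
low-tier (assigned low effort): low effort: 16 − 0 = 16; medium effort: 22 − 12 = 10; high effort: 26 − 24 = 2. low-tier stays.
Every type prefers its assigned level; separation holds.

Yes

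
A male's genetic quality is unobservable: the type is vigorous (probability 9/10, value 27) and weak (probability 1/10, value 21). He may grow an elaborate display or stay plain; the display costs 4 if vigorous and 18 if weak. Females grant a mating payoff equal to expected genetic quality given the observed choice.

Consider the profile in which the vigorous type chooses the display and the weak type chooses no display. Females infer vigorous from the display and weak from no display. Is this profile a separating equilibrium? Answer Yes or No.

Yes

Under these beliefs, the display earns mating payoff 27 and no display earns mating payoff 21.
vigorous: the display nets 27 − 4 = 23; no display nets 21. vigorous prefers the display.
weak: the display nets 27 − 18 = 9; no display nets 21. weak prefers no display.
Neither type deviates, so the separating profile is an equilibrium.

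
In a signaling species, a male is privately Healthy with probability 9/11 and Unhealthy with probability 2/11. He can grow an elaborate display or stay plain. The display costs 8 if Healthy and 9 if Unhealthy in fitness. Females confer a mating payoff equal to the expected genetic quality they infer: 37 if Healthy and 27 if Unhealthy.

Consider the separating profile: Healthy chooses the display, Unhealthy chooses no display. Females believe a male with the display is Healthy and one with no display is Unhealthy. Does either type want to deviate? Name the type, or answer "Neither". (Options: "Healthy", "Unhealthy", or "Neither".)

The display pays 37; no display pays 27.
Healthy: assigned the display, nets 37 − 8 = 29; deviating to no display nets 27.
Unhealthy: assigned no display, nets 27; deviating to the display nets 37 − 9 = 28.
The Unhealthy type gains 1 by deviating.

Unhealthy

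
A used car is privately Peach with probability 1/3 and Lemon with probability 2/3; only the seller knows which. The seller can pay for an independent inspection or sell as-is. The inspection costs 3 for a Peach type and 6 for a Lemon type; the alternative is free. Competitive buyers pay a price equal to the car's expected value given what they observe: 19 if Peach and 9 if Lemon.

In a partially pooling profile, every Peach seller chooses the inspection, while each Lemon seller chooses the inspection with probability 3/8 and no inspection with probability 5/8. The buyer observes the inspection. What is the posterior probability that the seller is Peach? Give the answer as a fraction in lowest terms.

P(the inspection) = (1/3)·1 + (2/3)·(3/8) = 7/12.
By Bayes' rule, P(Peach | the inspection) = (1/3) / (7/12) = 4/7.

4/7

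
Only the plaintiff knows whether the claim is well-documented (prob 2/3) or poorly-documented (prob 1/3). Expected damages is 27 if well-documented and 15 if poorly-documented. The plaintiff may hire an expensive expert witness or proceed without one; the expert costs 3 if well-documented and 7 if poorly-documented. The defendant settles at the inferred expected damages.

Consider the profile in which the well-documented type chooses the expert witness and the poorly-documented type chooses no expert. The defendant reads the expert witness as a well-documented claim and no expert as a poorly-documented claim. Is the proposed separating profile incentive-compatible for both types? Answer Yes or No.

No

Under these beliefs, the expert witness earns settlement 27 and no expert earns settlement 15.
well-documented: the expert witness nets 27 − 3 = 24; no expert nets 15. well-documented prefers the expert witness.
poorly-documented: the expert witness nets 27 − 7 = 20; no expert nets 15. poorly-documented would deviate to the expert witness.
poorly-documented has a profitable deviation, so the profile is not an equilibrium.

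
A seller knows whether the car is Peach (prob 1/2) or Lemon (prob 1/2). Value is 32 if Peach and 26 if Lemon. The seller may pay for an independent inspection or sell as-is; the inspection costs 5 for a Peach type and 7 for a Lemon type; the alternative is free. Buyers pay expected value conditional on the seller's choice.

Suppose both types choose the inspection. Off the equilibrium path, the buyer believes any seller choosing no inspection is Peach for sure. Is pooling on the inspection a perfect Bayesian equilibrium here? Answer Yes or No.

No

On path, the buyer holds the prior and pays 1/2·32 + 1/2·26 = 29. Off path (no inspection), believing Peach, it pays 32.
Peach: the inspection nets 29 − 5 = 24; no inspection nets 32. Peach would deviate.
Lemon: the inspection nets 29 − 7 = 22; no inspection nets 32. Lemon would deviate.
A type deviates, so pooling fails.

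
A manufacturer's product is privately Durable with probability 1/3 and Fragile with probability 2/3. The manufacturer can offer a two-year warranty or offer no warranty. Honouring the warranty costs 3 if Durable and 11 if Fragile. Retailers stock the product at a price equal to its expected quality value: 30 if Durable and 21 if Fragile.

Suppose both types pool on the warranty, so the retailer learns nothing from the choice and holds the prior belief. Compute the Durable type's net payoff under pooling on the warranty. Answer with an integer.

Pooled price = 1/3·30 + 2/3·21 = 24.
Durable pays cost 3 for the warranty, so net payoff = 24 − 3 = 21.

21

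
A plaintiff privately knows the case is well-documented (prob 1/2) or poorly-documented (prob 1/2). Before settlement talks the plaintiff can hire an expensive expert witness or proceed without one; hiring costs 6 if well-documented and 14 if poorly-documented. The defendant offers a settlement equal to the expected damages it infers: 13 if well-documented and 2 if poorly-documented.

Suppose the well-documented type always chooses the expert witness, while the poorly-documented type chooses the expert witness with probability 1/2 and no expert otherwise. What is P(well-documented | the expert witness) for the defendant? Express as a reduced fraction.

P(the expert witness) = (1/2)·1 + (1/2)·(1/2) = 3/4.
By Bayes' rule, P(well-documented | the expert witness) = (1/2) / (3/4) = 2/3.

2/3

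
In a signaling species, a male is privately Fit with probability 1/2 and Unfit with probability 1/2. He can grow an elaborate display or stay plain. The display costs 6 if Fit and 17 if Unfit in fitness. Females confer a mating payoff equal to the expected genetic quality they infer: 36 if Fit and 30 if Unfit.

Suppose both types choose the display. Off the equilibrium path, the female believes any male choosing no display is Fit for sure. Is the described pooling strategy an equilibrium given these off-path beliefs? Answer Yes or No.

On path, the female holds the prior and pays 1/2·36 + 1/2·30 = 33. Off path (no display), believing Fit, it pays 36.
Fit: the display nets 33 − 6 = 27; no display nets 36. Fit would deviate.
Unfit: the display nets 33 − 17 = 16; no display nets 36. Unfit would deviate.
A type deviates, so pooling fails.

No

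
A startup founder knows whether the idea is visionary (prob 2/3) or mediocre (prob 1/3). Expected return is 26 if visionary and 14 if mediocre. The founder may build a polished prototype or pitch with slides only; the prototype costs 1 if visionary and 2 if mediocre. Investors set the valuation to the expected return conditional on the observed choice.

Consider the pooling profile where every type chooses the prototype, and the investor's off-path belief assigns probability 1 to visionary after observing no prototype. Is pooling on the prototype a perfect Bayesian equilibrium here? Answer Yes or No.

No

On path, the investor holds the prior and pays 2/3·26 + 1/3·14 = 22. Off path (no prototype), believing visionary, it pays 26.
visionary: the prototype nets 22 − 1 = 21; no prototype nets 26. visionary would deviate.
mediocre: the prototype nets 22 − 2 = 20; no prototype nets 26. mediocre would deviate.
A type deviates, so pooling fails.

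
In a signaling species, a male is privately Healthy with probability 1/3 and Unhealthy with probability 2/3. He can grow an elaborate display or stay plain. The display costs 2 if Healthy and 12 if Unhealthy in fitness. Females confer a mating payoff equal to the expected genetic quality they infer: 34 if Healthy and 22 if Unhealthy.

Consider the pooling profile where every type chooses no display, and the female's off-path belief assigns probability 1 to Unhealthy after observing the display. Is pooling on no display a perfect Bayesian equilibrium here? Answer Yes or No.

Yes

On path, the female holds the prior and pays 1/3·34 + 2/3·22 = 26. Off path (the display), believing Unhealthy, it pays 22.
Healthy: no display nets 26; the display nets 22 − 2 = 20. Healthy stays.
Unhealthy: no display nets 26; the display nets 22 − 12 = 10. Unhealthy stays.
No type deviates, so pooling is sustained.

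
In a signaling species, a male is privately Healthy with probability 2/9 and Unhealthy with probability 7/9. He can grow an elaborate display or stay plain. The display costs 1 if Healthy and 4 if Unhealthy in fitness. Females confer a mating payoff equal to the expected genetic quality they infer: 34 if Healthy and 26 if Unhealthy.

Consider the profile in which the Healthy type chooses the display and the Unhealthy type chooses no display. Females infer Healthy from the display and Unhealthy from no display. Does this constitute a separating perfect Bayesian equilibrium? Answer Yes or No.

Under these beliefs, the display earns mating payoff 34 and no display earns mating payoff 26.
Healthy: the display nets 34 − 1 = 33; no display nets 26. Healthy prefers the display.
Unhealthy: the display nets 34 − 4 = 30; no display nets 26. Unhealthy would deviate to the display.
Unhealthy has a profitable deviation, so the profile is not an equilibrium.

No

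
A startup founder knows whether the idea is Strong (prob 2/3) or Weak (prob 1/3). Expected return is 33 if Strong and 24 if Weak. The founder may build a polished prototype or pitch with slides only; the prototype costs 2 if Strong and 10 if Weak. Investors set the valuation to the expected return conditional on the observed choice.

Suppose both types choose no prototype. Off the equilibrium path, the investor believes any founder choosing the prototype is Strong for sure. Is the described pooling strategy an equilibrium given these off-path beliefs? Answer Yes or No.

No

On path, the investor holds the prior and pays 2/3·33 + 1/3·24 = 30. Off path (the prototype), believing Strong, it pays 33.
Strong: no prototype nets 30; the prototype nets 33 − 2 = 31. Strong would deviate.
Weak: no prototype nets 30; the prototype nets 33 − 10 = 23. Weak stays.
A type deviates, so pooling fails.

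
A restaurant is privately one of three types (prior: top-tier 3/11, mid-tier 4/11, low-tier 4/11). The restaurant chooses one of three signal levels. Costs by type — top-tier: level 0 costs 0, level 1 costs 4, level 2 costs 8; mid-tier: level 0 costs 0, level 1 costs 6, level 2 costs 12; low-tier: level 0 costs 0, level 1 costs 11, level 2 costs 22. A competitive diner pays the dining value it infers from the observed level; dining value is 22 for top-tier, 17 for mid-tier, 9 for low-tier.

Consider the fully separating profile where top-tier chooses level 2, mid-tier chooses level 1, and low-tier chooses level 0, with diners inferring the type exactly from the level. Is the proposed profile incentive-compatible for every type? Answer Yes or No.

Yes

Separating price premiums: level 2 → 22, level 1 → 17, level 0 → 9.
top-tier (assigned level 2): level 0: 9 − 0 = 9; level 1: 17 − 4 = 13; level 2: 22 − 8 = 14. top-tier stays.
mid-tier (assigned level 1): level 0: 9 − 0 = 9; level 1: 17 − 6 = 11; level 2: 22 − 12 = 10. mid-tier stays.
low-tier (assigned level 0): level 0: 9 − 0 = 9; level 1: 17 − 11 = 6; level 2: 22 − 22 = 0. low-tier stays.
Every type prefers its assigned level; separation holds.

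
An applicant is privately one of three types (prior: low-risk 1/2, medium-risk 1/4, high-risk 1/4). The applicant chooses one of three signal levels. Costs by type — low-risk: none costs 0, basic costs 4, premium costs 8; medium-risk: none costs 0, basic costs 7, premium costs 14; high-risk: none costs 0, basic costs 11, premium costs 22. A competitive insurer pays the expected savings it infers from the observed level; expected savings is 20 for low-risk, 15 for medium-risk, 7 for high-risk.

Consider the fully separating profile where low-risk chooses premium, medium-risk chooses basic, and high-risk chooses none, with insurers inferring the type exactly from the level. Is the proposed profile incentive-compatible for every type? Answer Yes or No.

Separating rebates: premium → 20, basic → 15, none → 7.
low-risk (assigned premium): none: 7 − 0 = 7; basic: 15 − 4 = 11; premium: 20 − 8 = 12. low-risk stays.
medium-risk (assigned basic): none: 7 − 0 = 7; basic: 15 − 7 = 8; premium: 20 − 14 = 6. medium-risk stays.
high-risk (assigned none): none: 7 − 0 = 7; basic: 15 − 11 = 4; premium: 20 − 22 = -2. high-risk stays.
Every type prefers its assigned level; separation holds.

Yes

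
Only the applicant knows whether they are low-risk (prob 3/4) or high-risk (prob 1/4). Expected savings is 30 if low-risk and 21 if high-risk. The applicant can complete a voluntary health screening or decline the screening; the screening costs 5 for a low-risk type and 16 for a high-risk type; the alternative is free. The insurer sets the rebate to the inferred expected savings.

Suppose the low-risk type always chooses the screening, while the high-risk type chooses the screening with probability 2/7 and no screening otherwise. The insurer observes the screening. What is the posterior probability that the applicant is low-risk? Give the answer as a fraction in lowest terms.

21/23

P(the screening) = (3/4)·1 + (1/4)·(2/7) = 23/28.
By Bayes' rule, P(low-risk | the screening) = (3/4) / (23/28) = 21/23.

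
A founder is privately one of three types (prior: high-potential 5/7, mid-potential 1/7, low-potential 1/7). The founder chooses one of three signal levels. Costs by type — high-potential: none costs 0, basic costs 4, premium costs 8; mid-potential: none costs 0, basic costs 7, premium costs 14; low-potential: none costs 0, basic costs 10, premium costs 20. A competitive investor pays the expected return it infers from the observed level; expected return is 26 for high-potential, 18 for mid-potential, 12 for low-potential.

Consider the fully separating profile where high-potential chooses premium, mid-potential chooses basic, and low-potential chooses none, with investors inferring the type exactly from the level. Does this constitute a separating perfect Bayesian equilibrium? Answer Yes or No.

No

Separating valuations: premium → 26, basic → 18, none → 12.
high-potential (assigned premium): none: 12 − 0 = 12; basic: 18 − 4 = 14; premium: 26 − 8 = 18. high-potential stays.
mid-potential (assigned basic): none: 12 − 0 = 12; basic: 18 − 7 = 11; premium: 26 − 14 = 12. mid-potential prefers none.
low-potential (assigned none): none: 12 − 0 = 12; basic: 18 − 10 = 8; premium: 26 − 20 = 6. low-potential stays.
At least one type deviates; the separating profile fails.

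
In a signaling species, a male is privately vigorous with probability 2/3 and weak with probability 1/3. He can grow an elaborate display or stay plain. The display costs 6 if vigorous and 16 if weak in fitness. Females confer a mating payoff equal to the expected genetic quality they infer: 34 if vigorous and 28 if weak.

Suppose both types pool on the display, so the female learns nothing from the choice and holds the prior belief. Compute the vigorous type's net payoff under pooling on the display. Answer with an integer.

Pooled mating payoff = 2/3·34 + 1/3·28 = 32.
vigorous pays cost 6 for the display, so net payoff = 32 − 6 = 26.

26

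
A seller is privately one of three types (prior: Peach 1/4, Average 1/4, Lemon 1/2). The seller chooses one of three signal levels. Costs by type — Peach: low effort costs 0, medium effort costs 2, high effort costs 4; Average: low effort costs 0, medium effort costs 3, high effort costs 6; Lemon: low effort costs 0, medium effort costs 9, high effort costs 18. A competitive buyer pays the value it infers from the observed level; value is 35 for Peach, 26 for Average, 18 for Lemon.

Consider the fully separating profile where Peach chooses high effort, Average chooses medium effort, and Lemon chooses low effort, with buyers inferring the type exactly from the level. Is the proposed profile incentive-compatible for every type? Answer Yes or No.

Separating prices: high effort → 35, medium effort → 26, low effort → 18.
Peach (assigned high effort): low effort: 18 − 0 = 18; medium effort: 26 − 2 = 24; high effort: 35 − 4 = 31. Peach stays.
Average (assigned medium effort): low effort: 18 − 0 = 18; medium effort: 26 − 3 = 23; high effort: 35 − 6 = 29. Average prefers high effort.
Lemon (assigned low effort): low effort: 18 − 0 = 18; medium effort: 26 − 9 = 17; high effort: 35 − 18 = 17. Lemon stays.
At least one type deviates; the separating profile fails.

No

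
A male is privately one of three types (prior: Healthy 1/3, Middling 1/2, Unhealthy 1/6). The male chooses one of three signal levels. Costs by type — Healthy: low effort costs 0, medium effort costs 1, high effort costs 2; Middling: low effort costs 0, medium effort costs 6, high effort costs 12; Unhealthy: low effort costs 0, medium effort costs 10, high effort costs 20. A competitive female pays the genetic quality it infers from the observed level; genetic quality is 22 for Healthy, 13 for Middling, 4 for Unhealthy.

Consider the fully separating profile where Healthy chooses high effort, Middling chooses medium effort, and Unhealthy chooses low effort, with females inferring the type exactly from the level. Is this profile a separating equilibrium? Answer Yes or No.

Separating mating payoffs: high effort → 22, medium effort → 13, low effort → 4.
Healthy (assigned high effort): low effort: 4 − 0 = 4; medium effort: 13 − 1 = 12; high effort: 22 − 2 = 20. Healthy stays.
Middling (assigned medium effort): low effort: 4 − 0 = 4; medium effort: 13 − 6 = 7; high effort: 22 − 12 = 10. Middling prefers high effort.
Unhealthy (assigned low effort): low effort: 4 − 0 = 4; medium effort: 13 − 10 = 3; high effort: 22 − 20 = 2. Unhealthy stays.
At least one type deviates; the separating profile fails.

No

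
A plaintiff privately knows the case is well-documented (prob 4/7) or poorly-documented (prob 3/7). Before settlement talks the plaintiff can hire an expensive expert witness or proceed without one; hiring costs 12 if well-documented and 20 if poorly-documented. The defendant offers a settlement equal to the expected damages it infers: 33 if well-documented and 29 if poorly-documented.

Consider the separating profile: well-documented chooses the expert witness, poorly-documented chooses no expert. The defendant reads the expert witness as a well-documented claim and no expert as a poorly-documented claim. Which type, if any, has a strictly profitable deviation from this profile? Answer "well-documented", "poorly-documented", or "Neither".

well-documented

The expert witness pays 33; no expert pays 29.
well-documented: assigned the expert witness, nets 33 − 12 = 21; deviating to no expert nets 29.
poorly-documented: assigned no expert, nets 29; deviating to the expert witness nets 33 − 20 = 13.
The well-documented type gains 8 by deviating.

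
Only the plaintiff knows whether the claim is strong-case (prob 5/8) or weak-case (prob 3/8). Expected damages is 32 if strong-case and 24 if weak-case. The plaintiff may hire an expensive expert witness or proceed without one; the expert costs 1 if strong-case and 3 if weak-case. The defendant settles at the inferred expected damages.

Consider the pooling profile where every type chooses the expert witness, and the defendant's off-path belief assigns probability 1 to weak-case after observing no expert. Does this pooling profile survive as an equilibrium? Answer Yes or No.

Yes

On path, the defendant holds the prior and pays 5/8·32 + 3/8·24 = 29. Off path (no expert), believing weak-case, it pays 24.
strong-case: the expert witness nets 29 − 1 = 28; no expert nets 24. strong-case stays.
weak-case: the expert witness nets 29 − 3 = 26; no expert nets 24. weak-case stays.
No type deviates, so pooling is sustained.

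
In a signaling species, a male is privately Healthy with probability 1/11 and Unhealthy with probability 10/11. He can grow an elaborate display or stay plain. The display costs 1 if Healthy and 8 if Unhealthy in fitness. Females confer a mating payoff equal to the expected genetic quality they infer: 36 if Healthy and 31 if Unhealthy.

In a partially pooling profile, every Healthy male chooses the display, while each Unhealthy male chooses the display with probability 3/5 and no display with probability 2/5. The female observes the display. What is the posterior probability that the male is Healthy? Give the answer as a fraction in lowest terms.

1/7

P(the display) = (1/11)·1 + (10/11)·(3/5) = 7/11.
By Bayes' rule, P(Healthy | the display) = (1/11) / (7/11) = 1/7.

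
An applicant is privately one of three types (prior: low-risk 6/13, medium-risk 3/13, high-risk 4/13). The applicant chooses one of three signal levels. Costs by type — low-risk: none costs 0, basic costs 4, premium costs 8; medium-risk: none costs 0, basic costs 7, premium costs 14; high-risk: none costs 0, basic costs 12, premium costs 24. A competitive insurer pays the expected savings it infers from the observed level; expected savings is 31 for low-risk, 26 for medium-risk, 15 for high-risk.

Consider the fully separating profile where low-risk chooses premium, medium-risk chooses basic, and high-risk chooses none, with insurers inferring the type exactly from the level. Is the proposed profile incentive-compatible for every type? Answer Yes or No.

Yes

Separating rebates: premium → 31, basic → 26, none → 15.
low-risk (assigned premium): none: 15 − 0 = 15; basic: 26 − 4 = 22; premium: 31 − 8 = 23. low-risk stays.
medium-risk (assigned basic): none: 15 − 0 = 15; basic: 26 − 7 = 19; premium: 31 − 14 = 17. medium-risk stays.
high-risk (assigned none): none: 15 − 0 = 15; basic: 26 − 12 = 14; premium: 31 − 24 = 7. high-risk stays.
Every type prefers its assigned level; separation holds.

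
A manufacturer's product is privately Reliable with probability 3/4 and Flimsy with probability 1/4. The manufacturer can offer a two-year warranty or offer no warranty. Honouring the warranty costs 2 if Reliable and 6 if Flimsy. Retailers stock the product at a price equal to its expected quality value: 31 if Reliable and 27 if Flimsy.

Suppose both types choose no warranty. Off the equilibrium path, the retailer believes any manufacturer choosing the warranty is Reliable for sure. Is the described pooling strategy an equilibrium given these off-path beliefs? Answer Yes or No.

Yes

On path, the retailer holds the prior and pays 3/4·31 + 1/4·27 = 30. Off path (the warranty), believing Reliable, it pays 31.
Reliable: no warranty nets 30; the warranty nets 31 − 2 = 29. Reliable stays.
Flimsy: no warranty nets 30; the warranty nets 31 − 6 = 25. Flimsy stays.
No type deviates, so pooling is sustained.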